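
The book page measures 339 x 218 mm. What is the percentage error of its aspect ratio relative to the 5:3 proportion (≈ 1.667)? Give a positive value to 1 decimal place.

Ratio = 339 / 218 ≈ 1.5550.
Ideal 5:3 ≈ 1.6667. |1.5550 − 1.6667| / 1.6667 ≈ 6.70% → 6.7%.

6.7%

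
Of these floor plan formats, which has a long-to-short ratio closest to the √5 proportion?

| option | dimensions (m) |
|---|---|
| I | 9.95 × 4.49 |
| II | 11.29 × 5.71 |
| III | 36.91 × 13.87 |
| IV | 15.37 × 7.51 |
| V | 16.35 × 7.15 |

I

Ratios (long/short): I ≈ 2.216; II ≈ 1.977; III ≈ 2.661; IV ≈ 2.047; V ≈ 2.287.
root-5 ≈ 2.236; option I is nearest (Δ 0.020).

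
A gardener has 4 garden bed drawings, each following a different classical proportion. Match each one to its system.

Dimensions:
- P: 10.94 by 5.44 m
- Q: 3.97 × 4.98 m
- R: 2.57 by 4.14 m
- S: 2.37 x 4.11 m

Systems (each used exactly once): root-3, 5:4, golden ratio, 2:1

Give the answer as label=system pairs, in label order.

P=2:1, Q=5:4, R=golden ratio, S=root-3

Ratios: P ≈ 2.011; Q ≈ 1.254; R ≈ 1.611; S ≈ 1.734.
Targets: root-3 ≈ 1.732; 5:4 ≈ 1.250; golden ratio ≈ 1.618; 2:1 ≈ 2.000.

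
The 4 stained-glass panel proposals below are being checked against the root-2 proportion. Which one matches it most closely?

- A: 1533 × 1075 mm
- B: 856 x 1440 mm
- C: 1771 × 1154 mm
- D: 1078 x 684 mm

A

Ratios (long/short): A ≈ 1.426; B ≈ 1.682; C ≈ 1.535; D ≈ 1.576.
root-2 ≈ 1.414; option A is nearest (Δ 0.012).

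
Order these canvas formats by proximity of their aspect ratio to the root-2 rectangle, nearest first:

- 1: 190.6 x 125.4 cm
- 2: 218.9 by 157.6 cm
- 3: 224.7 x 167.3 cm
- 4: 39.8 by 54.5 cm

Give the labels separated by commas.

2, 4, 3, 1

Ratios: 1 = 190.6 / 125.4 ≈ 1.520; 2 = 218.9 / 157.6 ≈ 1.389; 3 = 224.7 / 167.3 ≈ 1.343; 4 = 54.5 / 39.8 ≈ 1.369.
|Δ from 1.414|: 1 0.106; 2 0.025; 3 0.071; 4 0.045.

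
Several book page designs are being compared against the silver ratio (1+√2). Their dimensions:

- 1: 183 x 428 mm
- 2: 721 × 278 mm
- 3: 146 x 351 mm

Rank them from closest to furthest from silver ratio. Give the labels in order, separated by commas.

Ratios: 1 = 428 / 183 ≈ 2.339; 2 = 721 / 278 ≈ 2.594; 3 = 351 / 146 ≈ 2.404.
|Δ from 2.414|: 1 0.075; 2 0.180; 3 0.010.

3, 1, 2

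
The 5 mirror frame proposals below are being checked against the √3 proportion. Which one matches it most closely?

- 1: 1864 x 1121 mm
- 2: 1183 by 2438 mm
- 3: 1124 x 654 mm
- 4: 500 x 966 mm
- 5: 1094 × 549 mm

3

Target root-3 ≈ 1.732.
1: 1.663 (Δ0.069)  2: 2.061 (Δ0.329)  3: 1.719 (Δ0.013)  4: 1.932 (Δ0.200)  5: 1.993 (Δ0.261)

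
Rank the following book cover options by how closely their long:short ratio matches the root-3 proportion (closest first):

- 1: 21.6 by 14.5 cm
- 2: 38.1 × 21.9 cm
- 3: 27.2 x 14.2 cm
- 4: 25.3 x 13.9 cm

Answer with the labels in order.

1: 21.6/14.5 ≈ 1.490 → |1.490 − 1.732| = 0.242
2: 38.1/21.9 ≈ 1.740 → |1.740 − 1.732| = 0.008
3: 27.2/14.2 ≈ 1.915 → |1.915 − 1.732| = 0.183
4: 25.3/13.9 ≈ 1.820 → |1.820 − 1.732| = 0.088

2, 4, 3, 1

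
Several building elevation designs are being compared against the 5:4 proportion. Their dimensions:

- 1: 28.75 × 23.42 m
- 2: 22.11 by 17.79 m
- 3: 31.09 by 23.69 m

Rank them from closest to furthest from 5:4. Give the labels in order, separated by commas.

Ratios: 1 = 28.75 / 23.42 ≈ 1.228; 2 = 22.11 / 17.79 ≈ 1.243; 3 = 31.09 / 23.69 ≈ 1.312.
|Δ from 1.250|: 1 0.022; 2 0.007; 3 0.062.

2, 1, 3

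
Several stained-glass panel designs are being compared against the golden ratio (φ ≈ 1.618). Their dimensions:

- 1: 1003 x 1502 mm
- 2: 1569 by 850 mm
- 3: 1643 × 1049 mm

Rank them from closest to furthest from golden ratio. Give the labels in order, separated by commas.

3, 1, 2

Ratios: 1 = 1502 / 1003 ≈ 1.498; 2 = 1569 / 850 ≈ 1.846; 3 = 1643 / 1049 ≈ 1.566.
|Δ from 1.618|: 1 0.120; 2 0.228; 3 0.052.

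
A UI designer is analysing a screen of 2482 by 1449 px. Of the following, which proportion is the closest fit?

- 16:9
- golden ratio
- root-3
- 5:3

2482/1449 ≈ 1.713. Nearest candidates are root-3 (1.732, off by 0.019) and 5:3 (1.667, off by 0.046).

root-3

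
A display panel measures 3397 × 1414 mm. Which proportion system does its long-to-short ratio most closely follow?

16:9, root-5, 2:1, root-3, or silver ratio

silver ratio

3397/1414 ≈ 2.402. Nearest candidates are silver ratio (2.414, off by 0.012) and root-5 (2.236, off by 0.166).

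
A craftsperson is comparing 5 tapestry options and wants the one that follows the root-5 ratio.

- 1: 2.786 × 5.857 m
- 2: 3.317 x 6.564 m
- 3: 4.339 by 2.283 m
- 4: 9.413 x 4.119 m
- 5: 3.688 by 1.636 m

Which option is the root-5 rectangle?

5

Target root-5 ≈ 2.236.
1: 2.102 (Δ0.134)  2: 1.979 (Δ0.257)  3: 1.901 (Δ0.335)  4: 2.285 (Δ0.049)  5: 2.254 (Δ0.018)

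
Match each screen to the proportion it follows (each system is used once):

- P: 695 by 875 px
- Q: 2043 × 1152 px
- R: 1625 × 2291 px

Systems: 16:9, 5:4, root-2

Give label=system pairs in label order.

P = 875/695 ≈ 1.259 → 5:4 (1.250)
Q = 2043/1152 ≈ 1.773 → 16:9 (1.778)
R = 2291/1625 ≈ 1.410 → root-2 (1.414)

P=5:4, Q=16:9, R=root-2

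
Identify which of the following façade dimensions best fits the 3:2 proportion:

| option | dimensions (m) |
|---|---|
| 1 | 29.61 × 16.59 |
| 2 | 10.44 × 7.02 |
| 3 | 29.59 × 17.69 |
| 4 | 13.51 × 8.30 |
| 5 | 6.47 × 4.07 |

Target 3:2 ≈ 1.500.
1: 1.785 (Δ0.285)  2: 1.487 (Δ0.013)  3: 1.673 (Δ0.173)  4: 1.628 (Δ0.128)  5: 1.590 (Δ0.090)

2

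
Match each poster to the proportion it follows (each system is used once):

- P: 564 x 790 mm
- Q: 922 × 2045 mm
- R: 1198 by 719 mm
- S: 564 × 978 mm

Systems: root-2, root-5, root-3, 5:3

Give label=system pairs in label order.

Ratios: P ≈ 1.401; Q ≈ 2.218; R ≈ 1.666; S ≈ 1.734.
Targets: root-2 ≈ 1.414; root-5 ≈ 2.236; root-3 ≈ 1.732; 5:3 ≈ 1.667.

P=root-2, Q=root-5, R=5:3, S=root-3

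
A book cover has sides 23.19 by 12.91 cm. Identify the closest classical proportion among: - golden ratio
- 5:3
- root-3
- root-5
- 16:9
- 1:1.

16:9

23.19/12.91 ≈ 1.796. Nearest candidates are 16:9 (1.778, off by 0.018) and root-3 (1.732, off by 0.064).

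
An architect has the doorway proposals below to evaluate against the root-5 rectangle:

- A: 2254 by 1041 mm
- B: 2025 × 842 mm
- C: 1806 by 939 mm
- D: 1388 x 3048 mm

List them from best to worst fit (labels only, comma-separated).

D, A, B, C

A: 2254/1041 ≈ 2.165 → |2.165 − 2.236| = 0.071
B: 2025/842 ≈ 2.405 → |2.405 − 2.236| = 0.169
C: 1806/939 ≈ 1.923 → |1.923 − 2.236| = 0.313
D: 3048/1388 ≈ 2.196 → |2.196 − 2.236| = 0.040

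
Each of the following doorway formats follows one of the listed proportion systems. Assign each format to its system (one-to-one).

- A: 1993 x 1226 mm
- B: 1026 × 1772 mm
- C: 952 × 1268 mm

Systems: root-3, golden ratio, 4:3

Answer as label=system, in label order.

Ratios: A ≈ 1.626; B ≈ 1.727; C ≈ 1.332.
Targets: root-3 ≈ 1.732; golden ratio ≈ 1.618; 4:3 ≈ 1.333.

A=golden ratio, B=root-3, C=4:3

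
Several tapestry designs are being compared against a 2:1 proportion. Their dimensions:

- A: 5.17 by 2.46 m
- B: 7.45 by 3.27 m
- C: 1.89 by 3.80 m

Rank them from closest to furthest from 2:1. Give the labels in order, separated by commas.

C, A, B

A: 5.17/2.46 ≈ 2.102 → |2.102 − 2.000| = 0.102
B: 7.45/3.27 ≈ 2.278 → |2.278 − 2.000| = 0.278
C: 3.80/1.89 ≈ 2.011 → |2.011 − 2.000| = 0.011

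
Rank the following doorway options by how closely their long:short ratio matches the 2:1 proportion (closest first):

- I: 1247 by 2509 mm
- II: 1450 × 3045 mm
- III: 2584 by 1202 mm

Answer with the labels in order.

I: 2509/1247 ≈ 2.012 → |2.012 − 2.000| = 0.012
II: 3045/1450 ≈ 2.100 → |2.100 − 2.000| = 0.100
III: 2584/1202 ≈ 2.150 → |2.150 − 2.000| = 0.150

I, II, III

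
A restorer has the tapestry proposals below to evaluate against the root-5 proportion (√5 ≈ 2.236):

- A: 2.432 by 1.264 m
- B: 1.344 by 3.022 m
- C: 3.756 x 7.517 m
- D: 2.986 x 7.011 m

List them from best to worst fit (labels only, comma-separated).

Ratios: A = 2.432 / 1.264 ≈ 1.924; B = 3.022 / 1.344 ≈ 2.249; C = 7.517 / 3.756 ≈ 2.001; D = 7.011 / 2.986 ≈ 2.348.
|Δ from 2.236|: A 0.312; B 0.013; C 0.235; D 0.112.

B, D, C, A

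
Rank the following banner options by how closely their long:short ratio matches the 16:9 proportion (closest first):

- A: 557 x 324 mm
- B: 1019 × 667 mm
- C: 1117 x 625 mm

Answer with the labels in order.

Ratios: A = 557 / 324 ≈ 1.719; B = 1019 / 667 ≈ 1.528; C = 1117 / 625 ≈ 1.787.
|Δ from 1.778|: A 0.059; B 0.250; C 0.009.

C, A, B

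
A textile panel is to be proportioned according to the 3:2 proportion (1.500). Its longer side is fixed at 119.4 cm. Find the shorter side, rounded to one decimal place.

3:2 = 1.50000.
Shorter side = 119.4 ÷ 1.50000 ≈ 79.600 → 79.6 cm.

79.6 cm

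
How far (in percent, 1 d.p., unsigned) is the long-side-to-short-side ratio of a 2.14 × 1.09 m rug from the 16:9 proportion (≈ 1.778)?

Ratio = 2.14 / 1.09 ≈ 1.9633.
Ideal 16:9 ≈ 1.7778. |1.9633 − 1.7778| / 1.7778 ≈ 10.43% → 10.4%.

10.4%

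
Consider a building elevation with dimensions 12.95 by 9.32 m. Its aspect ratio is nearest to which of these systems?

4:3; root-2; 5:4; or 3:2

root-2

Ratio = 12.95 / 9.32 ≈ 1.389.
Distances: 4:3 1.333 (Δ 0.056); root-2 1.414 (Δ 0.025); 5:4 1.250 (Δ 0.139); 3:2 1.500 (Δ 0.111).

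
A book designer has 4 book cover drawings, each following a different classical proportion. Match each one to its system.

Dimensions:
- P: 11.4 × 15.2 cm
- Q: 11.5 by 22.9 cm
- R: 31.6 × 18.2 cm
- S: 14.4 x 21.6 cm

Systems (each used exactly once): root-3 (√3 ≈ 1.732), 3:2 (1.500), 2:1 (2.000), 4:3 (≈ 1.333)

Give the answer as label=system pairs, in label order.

P=4:3, Q=2:1, R=root-3, S=3:2

P = 15.2/11.4 ≈ 1.333 → 4:3 (1.333)
Q = 22.9/11.5 ≈ 1.991 → 2:1 (2.000)
R = 31.6/18.2 ≈ 1.736 → root-3 (1.732)
S = 21.6/14.4 ≈ 1.500 → 3:2 (1.500)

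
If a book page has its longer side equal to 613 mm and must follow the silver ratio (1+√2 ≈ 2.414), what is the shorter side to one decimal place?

silver ratio ≈ 2.41421.
Shorter side = 613 ÷ 2.41421 ≈ 253.913 → 253.9 mm.

253.9 mm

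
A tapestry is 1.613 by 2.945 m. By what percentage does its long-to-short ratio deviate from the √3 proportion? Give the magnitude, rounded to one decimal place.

5.4%

Ratio = 2.945 / 1.613 ≈ 1.8258.
Ideal root-3 ≈ 1.7321. |1.8258 − 1.7321| / 1.7321 ≈ 5.41% → 5.4%.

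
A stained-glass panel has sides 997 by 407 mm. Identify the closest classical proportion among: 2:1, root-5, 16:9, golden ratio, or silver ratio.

silver ratio

Ratio = 997 / 407 ≈ 2.450.
Distances: 2:1 2.000 (Δ 0.450); root-5 2.236 (Δ 0.214); 16:9 1.778 (Δ 0.672); golden ratio 1.618 (Δ 0.832); silver ratio 2.414 (Δ 0.036).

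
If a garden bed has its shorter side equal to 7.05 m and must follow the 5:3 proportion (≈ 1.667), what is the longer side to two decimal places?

11.75 m

5:3 ≈ 1.66667.
Longer side = 7.05 × 1.66667 ≈ 11.7500 → 11.75 m.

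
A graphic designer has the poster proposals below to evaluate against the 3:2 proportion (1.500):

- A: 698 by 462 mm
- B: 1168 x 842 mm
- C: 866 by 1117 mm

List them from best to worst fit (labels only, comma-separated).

A, B, C

Ratios: A = 698 / 462 ≈ 1.511; B = 1168 / 842 ≈ 1.387; C = 1117 / 866 ≈ 1.290.
|Δ from 1.500|: A 0.011; B 0.113; C 0.210.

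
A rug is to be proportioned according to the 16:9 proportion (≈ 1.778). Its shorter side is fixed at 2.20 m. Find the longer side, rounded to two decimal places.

16:9 ≈ 1.77778.
Longer side = 2.20 × 1.77778 ≈ 3.9111 → 3.91 m.

3.91 m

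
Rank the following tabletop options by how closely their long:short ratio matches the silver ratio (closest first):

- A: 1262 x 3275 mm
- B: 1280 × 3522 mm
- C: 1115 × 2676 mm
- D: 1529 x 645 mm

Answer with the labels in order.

A: 3275/1262 ≈ 2.595 → |2.595 − 2.414| = 0.181
B: 3522/1280 ≈ 2.752 → |2.752 − 2.414| = 0.338
C: 2676/1115 ≈ 2.400 → |2.400 − 2.414| = 0.014
D: 1529/645 ≈ 2.371 → |2.371 − 2.414| = 0.043

C, D, A, B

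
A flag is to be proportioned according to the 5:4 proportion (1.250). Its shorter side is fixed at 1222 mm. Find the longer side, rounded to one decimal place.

5:4 = 1.25000.
Longer side = 1222 × 1.25000 ≈ 1527.500 → 1527.5 mm.

1527.5 mm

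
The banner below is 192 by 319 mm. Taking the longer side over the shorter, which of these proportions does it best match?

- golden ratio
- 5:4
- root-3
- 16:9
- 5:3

319/192 ≈ 1.661. Nearest candidates are 5:3 (1.667, off by 0.006) and golden ratio (1.618, off by 0.043).

5:3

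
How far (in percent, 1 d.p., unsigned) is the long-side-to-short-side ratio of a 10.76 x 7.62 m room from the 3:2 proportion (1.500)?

5.9%

Ratio = 10.76 / 7.62 ≈ 1.4121.
Ideal 3:2 = 1.5000. |1.4121 − 1.5000| / 1.5000 ≈ 5.86% → 5.9%.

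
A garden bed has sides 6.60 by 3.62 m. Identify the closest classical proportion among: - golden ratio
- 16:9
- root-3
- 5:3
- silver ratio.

16:9

6.60/3.62 ≈ 1.823. Nearest candidates are 16:9 (1.778, off by 0.045) and root-3 (1.732, off by 0.091).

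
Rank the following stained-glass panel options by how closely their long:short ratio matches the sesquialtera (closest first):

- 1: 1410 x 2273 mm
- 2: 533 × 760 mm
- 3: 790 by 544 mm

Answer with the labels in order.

3, 2, 1

1: 2273/1410 ≈ 1.612 → |1.612 − 1.500| = 0.112
2: 760/533 ≈ 1.426 → |1.426 − 1.500| = 0.074
3: 790/544 ≈ 1.452 → |1.452 − 1.500| = 0.048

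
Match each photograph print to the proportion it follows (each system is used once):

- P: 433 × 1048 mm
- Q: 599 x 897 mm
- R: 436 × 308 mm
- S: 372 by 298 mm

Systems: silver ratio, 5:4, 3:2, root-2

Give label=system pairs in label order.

P = 1048/433 ≈ 2.420 → silver ratio (2.414)
Q = 897/599 ≈ 1.497 → 3:2 (1.500)
R = 436/308 ≈ 1.416 → root-2 (1.414)
S = 372/298 ≈ 1.248 → 5:4 (1.250)

P=silver ratio, Q=3:2, R=root-2, S=5:4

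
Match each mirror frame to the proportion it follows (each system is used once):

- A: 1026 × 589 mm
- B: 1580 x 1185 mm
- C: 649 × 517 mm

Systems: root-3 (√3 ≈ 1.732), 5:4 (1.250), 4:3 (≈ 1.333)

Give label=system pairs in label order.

A=root-3, B=4:3, C=5:4

A = 1026/589 ≈ 1.742 → root-3 (1.732)
B = 1580/1185 ≈ 1.333 → 4:3 (1.333)
C = 649/517 ≈ 1.255 → 5:4 (1.250)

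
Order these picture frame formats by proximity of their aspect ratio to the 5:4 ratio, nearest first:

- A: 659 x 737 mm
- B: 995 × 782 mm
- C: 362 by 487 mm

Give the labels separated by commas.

A: 737/659 ≈ 1.118 → |1.118 − 1.250| = 0.132
B: 995/782 ≈ 1.272 → |1.272 − 1.250| = 0.022
C: 487/362 ≈ 1.345 → |1.345 − 1.250| = 0.095

B, C, A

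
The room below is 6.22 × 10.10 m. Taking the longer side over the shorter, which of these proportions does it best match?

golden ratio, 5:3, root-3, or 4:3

golden ratio

10.10/6.22 ≈ 1.624. Nearest candidates are golden ratio (1.618, off by 0.006) and 5:3 (1.667, off by 0.043).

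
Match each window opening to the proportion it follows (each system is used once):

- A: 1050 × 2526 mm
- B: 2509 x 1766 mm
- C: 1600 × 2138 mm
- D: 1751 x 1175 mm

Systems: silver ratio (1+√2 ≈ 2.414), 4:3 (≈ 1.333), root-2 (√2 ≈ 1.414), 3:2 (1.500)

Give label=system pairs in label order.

A = 2526/1050 ≈ 2.406 → silver ratio (2.414)
B = 2509/1766 ≈ 1.421 → root-2 (1.414)
C = 2138/1600 ≈ 1.336 → 4:3 (1.333)
D = 1751/1175 ≈ 1.490 → 3:2 (1.500)

A=silver ratio, B=root-2, C=4:3, D=3:2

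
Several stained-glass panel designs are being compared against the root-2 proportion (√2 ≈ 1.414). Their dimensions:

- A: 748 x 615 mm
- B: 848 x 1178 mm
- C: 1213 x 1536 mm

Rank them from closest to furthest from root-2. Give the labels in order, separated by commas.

A: 748/615 ≈ 1.216 → |1.216 − 1.414| = 0.198
B: 1178/848 ≈ 1.389 → |1.389 − 1.414| = 0.025
C: 1536/1213 ≈ 1.266 → |1.266 − 1.414| = 0.148

B, C, A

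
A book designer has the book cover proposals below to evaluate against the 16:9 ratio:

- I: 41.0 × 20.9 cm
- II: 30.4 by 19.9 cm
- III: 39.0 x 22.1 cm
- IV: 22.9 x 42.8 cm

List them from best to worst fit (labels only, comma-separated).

III, IV, I, II

I: 41.0/20.9 ≈ 1.962 → |1.962 − 1.778| = 0.184
II: 30.4/19.9 ≈ 1.528 → |1.528 − 1.778| = 0.250
III: 39.0/22.1 ≈ 1.765 → |1.765 − 1.778| = 0.013
IV: 42.8/22.9 ≈ 1.869 → |1.869 − 1.778| = 0.091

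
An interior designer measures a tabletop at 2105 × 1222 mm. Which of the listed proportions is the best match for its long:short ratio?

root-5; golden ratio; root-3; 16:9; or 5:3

Ratio = 2105 / 1222 ≈ 1.723.
Distances: root-5 2.236 (Δ 0.513); golden ratio 1.618 (Δ 0.105); root-3 1.732 (Δ 0.009); 16:9 1.778 (Δ 0.055); 5:3 1.667 (Δ 0.056).

root-3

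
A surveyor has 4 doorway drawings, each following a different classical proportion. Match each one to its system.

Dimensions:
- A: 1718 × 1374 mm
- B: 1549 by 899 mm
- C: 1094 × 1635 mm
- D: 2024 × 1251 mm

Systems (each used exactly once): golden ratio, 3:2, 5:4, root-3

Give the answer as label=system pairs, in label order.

A = 1718/1374 ≈ 1.250 → 5:4 (1.250)
B = 1549/899 ≈ 1.723 → root-3 (1.732)
C = 1635/1094 ≈ 1.495 → 3:2 (1.500)
D = 2024/1251 ≈ 1.618 → golden ratio (1.618)

A=5:4, B=root-3, C=3:2, D=golden ratio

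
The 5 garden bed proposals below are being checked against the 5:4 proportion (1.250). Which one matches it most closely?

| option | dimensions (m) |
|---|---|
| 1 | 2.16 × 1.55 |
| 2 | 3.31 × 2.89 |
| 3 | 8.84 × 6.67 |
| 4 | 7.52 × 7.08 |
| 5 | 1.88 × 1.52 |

5

Target 5:4 ≈ 1.250.
1: 1.394 (Δ0.144)  2: 1.145 (Δ0.105)  3: 1.325 (Δ0.075)  4: 1.062 (Δ0.188)  5: 1.237 (Δ0.013)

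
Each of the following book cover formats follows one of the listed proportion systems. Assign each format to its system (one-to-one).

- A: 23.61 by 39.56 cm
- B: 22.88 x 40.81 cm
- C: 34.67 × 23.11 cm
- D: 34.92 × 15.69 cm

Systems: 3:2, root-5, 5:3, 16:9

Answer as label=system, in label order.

A=5:3, B=16:9, C=3:2, D=root-5

A = 39.56/23.61 ≈ 1.676 → 5:3 (1.667)
B = 40.81/22.88 ≈ 1.784 → 16:9 (1.778)
C = 34.67/23.11 ≈ 1.500 → 3:2 (1.500)
D = 34.92/15.69 ≈ 2.226 → root-5 (2.236)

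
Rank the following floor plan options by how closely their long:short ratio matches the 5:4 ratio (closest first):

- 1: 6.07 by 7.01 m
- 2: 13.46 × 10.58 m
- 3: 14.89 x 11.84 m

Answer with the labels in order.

Ratios: 1 = 7.01 / 6.07 ≈ 1.155; 2 = 13.46 / 10.58 ≈ 1.272; 3 = 14.89 / 11.84 ≈ 1.258.
|Δ from 1.250|: 1 0.095; 2 0.022; 3 0.008.

3, 2, 1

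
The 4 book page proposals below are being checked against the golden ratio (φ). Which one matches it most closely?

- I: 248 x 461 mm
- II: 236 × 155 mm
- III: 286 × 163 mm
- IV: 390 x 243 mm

Target golden ratio ≈ 1.618.
I: 1.859 (Δ0.241)  II: 1.523 (Δ0.095)  III: 1.755 (Δ0.137)  IV: 1.605 (Δ0.013)

IV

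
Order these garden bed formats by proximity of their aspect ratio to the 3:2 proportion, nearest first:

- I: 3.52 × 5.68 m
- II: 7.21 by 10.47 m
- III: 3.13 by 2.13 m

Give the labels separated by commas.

I: 5.68/3.52 ≈ 1.614 → |1.614 − 1.500| = 0.114
II: 10.47/7.21 ≈ 1.452 → |1.452 − 1.500| = 0.048
III: 3.13/2.13 ≈ 1.469 → |1.469 − 1.500| = 0.031

III, II, I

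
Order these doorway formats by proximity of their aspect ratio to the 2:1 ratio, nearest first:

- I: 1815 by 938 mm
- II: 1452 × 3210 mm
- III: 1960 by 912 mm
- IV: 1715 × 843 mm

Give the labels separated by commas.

Ratios: I = 1815 / 938 ≈ 1.935; II = 3210 / 1452 ≈ 2.211; III = 1960 / 912 ≈ 2.149; IV = 1715 / 843 ≈ 2.034.
|Δ from 2.000|: I 0.065; II 0.211; III 0.149; IV 0.034.

IV, I, III, II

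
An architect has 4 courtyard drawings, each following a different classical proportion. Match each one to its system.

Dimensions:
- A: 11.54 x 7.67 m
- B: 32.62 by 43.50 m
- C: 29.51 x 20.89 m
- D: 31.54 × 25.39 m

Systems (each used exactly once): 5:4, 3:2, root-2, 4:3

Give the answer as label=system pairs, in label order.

Ratios: A ≈ 1.505; B ≈ 1.334; C ≈ 1.413; D ≈ 1.242.
Targets: 5:4 ≈ 1.250; 3:2 ≈ 1.500; root-2 ≈ 1.414; 4:3 ≈ 1.333.

A=3:2, B=4:3, C=root-2, D=5:4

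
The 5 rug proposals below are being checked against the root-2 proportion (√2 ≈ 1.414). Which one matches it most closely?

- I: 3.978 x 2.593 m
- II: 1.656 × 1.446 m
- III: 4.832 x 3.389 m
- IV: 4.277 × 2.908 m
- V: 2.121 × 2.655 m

Ratios (long/short): I ≈ 1.534; II ≈ 1.145; III ≈ 1.426; IV ≈ 1.471; V ≈ 1.252.
root-2 ≈ 1.414; option III is nearest (Δ 0.012).

III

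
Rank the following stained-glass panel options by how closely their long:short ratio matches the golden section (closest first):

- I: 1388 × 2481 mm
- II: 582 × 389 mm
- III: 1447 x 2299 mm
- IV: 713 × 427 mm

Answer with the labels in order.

I: 2481/1388 ≈ 1.787 → |1.787 − 1.618| = 0.169
II: 582/389 ≈ 1.496 → |1.496 − 1.618| = 0.122
III: 2299/1447 ≈ 1.589 → |1.589 − 1.618| = 0.029
IV: 713/427 ≈ 1.670 → |1.670 − 1.618| = 0.052

III, IV, II, I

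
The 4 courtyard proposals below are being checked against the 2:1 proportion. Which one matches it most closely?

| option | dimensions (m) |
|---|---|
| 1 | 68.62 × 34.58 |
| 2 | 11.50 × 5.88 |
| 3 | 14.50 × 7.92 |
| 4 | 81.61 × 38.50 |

Ratios (long/short): 1 ≈ 1.984; 2 ≈ 1.956; 3 ≈ 1.831; 4 ≈ 2.120.
2:1 ≈ 2.000; option 1 is nearest (Δ 0.016).

1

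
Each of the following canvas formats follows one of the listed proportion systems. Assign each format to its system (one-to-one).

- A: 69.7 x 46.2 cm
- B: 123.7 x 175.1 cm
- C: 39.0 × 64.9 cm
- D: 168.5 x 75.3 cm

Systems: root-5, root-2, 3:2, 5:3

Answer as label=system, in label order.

A = 69.7/46.2 ≈ 1.509 → 3:2 (1.500)
B = 175.1/123.7 ≈ 1.416 → root-2 (1.414)
C = 64.9/39.0 ≈ 1.664 → 5:3 (1.667)
D = 168.5/75.3 ≈ 2.238 → root-5 (2.236)

A=3:2, B=root-2, C=5:3, D=root-5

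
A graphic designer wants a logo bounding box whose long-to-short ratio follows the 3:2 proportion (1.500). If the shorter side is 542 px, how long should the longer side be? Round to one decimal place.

813.0 px

3:2 = 1.50000.
Longer side = 542 × 1.50000 ≈ 813.000 → 813.0 px.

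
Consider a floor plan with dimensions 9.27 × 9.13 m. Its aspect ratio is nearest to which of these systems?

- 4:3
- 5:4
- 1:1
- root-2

9.27/9.13 ≈ 1.015. Nearest candidates are 1:1 (1.000, off by 0.015) and 5:4 (1.250, off by 0.235).

1:1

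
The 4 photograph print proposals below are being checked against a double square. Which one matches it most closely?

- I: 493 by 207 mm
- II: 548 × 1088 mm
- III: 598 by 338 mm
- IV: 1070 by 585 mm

II

Target 2:1 ≈ 2.000.
I: 2.382 (Δ0.382)  II: 1.985 (Δ0.015)  III: 1.769 (Δ0.231)  IV: 1.829 (Δ0.171)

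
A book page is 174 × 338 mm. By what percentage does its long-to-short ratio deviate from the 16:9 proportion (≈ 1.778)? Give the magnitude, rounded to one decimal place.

Ratio = 338 / 174 ≈ 1.9425.
Ideal 16:9 ≈ 1.7778. |1.9425 − 1.7778| / 1.7778 ≈ 9.26% → 9.3%.

9.3%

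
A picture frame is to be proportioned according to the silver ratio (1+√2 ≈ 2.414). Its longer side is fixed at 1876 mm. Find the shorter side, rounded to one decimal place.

silver ratio ≈ 2.41421.
Shorter side = 1876 ÷ 2.41421 ≈ 777.066 → 777.1 mm.

777.1 mm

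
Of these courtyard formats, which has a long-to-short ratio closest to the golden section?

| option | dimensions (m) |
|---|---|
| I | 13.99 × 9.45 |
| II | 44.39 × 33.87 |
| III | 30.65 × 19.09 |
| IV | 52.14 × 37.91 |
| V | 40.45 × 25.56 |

III

Target golden ratio ≈ 1.618.
I: 1.480 (Δ0.138)  II: 1.311 (Δ0.307)  III: 1.606 (Δ0.012)  IV: 1.375 (Δ0.243)  V: 1.583 (Δ0.035)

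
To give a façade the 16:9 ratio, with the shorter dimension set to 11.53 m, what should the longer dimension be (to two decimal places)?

20.50 m

16:9 ≈ 1.77778.
Longer side = 11.53 × 1.77778 ≈ 20.4978 → 20.50 m.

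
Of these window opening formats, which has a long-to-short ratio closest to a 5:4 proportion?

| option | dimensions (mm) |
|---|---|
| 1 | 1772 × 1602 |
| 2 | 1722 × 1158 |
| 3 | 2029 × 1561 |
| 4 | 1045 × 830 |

4

Ratios (long/short): 1 ≈ 1.106; 2 ≈ 1.487; 3 ≈ 1.300; 4 ≈ 1.259.
5:4 ≈ 1.250; option 4 is nearest (Δ 0.009).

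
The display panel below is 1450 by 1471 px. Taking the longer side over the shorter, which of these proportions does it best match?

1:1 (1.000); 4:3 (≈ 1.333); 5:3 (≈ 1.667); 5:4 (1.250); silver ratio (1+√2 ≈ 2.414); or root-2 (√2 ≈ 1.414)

1471/1450 ≈ 1.014. Nearest candidates are 1:1 (1.000, off by 0.014) and 5:4 (1.250, off by 0.236).

1:1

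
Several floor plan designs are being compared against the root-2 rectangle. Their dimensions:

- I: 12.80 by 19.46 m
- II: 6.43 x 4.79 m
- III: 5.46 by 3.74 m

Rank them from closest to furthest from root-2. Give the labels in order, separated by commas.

Ratios: I = 19.46 / 12.80 ≈ 1.520; II = 6.43 / 4.79 ≈ 1.342; III = 5.46 / 3.74 ≈ 1.460.
|Δ from 1.414|: I 0.106; II 0.072; III 0.046.

III, II, I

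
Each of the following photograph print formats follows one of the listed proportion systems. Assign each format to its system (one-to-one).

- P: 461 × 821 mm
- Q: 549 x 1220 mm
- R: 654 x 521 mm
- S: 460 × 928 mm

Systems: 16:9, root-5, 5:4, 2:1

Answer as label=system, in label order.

P = 821/461 ≈ 1.781 → 16:9 (1.778)
Q = 1220/549 ≈ 2.222 → root-5 (2.236)
R = 654/521 ≈ 1.255 → 5:4 (1.250)
S = 928/460 ≈ 2.017 → 2:1 (2.000)

P=16:9, Q=root-5, R=5:4, S=2:1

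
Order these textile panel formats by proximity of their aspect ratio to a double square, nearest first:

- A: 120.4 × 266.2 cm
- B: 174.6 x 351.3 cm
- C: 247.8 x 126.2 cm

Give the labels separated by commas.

Ratios: A = 266.2 / 120.4 ≈ 2.211; B = 351.3 / 174.6 ≈ 2.012; C = 247.8 / 126.2 ≈ 1.964.
|Δ from 2.000|: A 0.211; B 0.012; C 0.036.

B, C, A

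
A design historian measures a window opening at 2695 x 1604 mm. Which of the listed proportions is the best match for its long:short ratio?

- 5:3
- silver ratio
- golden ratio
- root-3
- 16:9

5:3

2695/1604 ≈ 1.680. Nearest candidates are 5:3 (1.667, off by 0.013) and root-3 (1.732, off by 0.052).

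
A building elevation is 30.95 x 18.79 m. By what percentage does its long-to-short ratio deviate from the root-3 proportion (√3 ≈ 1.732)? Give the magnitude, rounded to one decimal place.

4.9%

Ratio = 30.95 / 18.79 ≈ 1.6472.
Ideal root-3 ≈ 1.7321. |1.6472 − 1.7321| / 1.7321 ≈ 4.90% → 4.9%.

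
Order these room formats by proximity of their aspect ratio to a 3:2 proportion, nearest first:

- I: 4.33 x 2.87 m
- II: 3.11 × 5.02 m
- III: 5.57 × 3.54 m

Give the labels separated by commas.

I: 4.33/2.87 ≈ 1.509 → |1.509 − 1.500| = 0.009
II: 5.02/3.11 ≈ 1.614 → |1.614 − 1.500| = 0.114
III: 5.57/3.54 ≈ 1.573 → |1.573 − 1.500| = 0.073

I, III, II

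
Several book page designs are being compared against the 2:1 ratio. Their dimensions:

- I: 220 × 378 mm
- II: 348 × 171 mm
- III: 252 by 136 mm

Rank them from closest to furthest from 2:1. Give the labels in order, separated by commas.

II, III, I

Ratios: I = 378 / 220 ≈ 1.718; II = 348 / 171 ≈ 2.035; III = 252 / 136 ≈ 1.853.
|Δ from 2.000|: I 0.282; II 0.035; III 0.147.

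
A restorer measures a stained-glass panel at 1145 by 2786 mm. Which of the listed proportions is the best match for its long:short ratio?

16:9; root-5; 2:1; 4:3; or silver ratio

silver ratio

Ratio = 2786 / 1145 ≈ 2.433.
Distances: 16:9 1.778 (Δ 0.655); root-5 2.236 (Δ 0.197); 2:1 2.000 (Δ 0.433); 4:3 1.333 (Δ 1.100); silver ratio 2.414 (Δ 0.019).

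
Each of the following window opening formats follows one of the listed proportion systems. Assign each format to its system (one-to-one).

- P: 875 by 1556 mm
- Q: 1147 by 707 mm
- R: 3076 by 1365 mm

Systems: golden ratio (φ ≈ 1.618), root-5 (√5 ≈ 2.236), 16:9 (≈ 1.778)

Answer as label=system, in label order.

Ratios: P ≈ 1.778; Q ≈ 1.622; R ≈ 2.253.
Targets: golden ratio ≈ 1.618; root-5 ≈ 2.236; 16:9 ≈ 1.778.

P=16:9, Q=golden ratio, R=root-5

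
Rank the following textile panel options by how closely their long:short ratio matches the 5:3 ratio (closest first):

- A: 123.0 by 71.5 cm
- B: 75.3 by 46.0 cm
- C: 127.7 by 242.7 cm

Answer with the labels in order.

A: 123.0/71.5 ≈ 1.720 → |1.720 − 1.667| = 0.053
B: 75.3/46.0 ≈ 1.637 → |1.637 − 1.667| = 0.030
C: 242.7/127.7 ≈ 1.901 → |1.901 − 1.667| = 0.234

B, A, C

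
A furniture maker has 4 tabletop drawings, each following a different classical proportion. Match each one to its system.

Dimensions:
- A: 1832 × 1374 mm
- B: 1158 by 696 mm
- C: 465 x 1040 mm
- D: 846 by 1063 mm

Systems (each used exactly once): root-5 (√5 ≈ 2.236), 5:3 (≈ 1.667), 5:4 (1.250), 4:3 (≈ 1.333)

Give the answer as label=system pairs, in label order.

Ratios: A ≈ 1.333; B ≈ 1.664; C ≈ 2.237; D ≈ 1.257.
Targets: root-5 ≈ 2.236; 5:3 ≈ 1.667; 5:4 ≈ 1.250; 4:3 ≈ 1.333.

A=4:3, B=5:3, C=root-5, D=5:4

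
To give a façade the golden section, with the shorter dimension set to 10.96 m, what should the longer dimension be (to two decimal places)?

17.73 m

golden ratio ≈ 1.61803.
Longer side = 10.96 × 1.61803 ≈ 17.7336 → 17.73 m.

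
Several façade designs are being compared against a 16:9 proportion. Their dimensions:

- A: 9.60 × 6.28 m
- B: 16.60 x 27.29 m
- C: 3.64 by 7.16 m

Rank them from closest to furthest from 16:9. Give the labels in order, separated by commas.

A: 9.60/6.28 ≈ 1.529 → |1.529 − 1.778| = 0.249
B: 27.29/16.60 ≈ 1.644 → |1.644 − 1.778| = 0.134
C: 7.16/3.64 ≈ 1.967 → |1.967 − 1.778| = 0.189

B, C, A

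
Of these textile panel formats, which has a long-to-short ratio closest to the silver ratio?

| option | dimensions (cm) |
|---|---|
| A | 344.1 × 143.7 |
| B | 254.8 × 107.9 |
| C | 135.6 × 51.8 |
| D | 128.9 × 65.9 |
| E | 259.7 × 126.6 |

A

Ratios (long/short): A ≈ 2.395; B ≈ 2.361; C ≈ 2.618; D ≈ 1.956; E ≈ 2.051.
silver ratio ≈ 2.414; option A is nearest (Δ 0.019).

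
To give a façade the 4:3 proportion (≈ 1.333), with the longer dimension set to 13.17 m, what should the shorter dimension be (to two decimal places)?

4:3 ≈ 1.33333.
Shorter side = 13.17 ÷ 1.33333 ≈ 9.8775 → 9.88 m.

9.88 m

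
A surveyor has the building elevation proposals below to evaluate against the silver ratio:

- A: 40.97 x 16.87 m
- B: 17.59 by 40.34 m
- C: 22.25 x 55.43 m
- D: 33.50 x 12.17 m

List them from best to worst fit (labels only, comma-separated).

A, C, B, D

Ratios: A = 40.97 / 16.87 ≈ 2.429; B = 40.34 / 17.59 ≈ 2.293; C = 55.43 / 22.25 ≈ 2.491; D = 33.50 / 12.17 ≈ 2.753.
|Δ from 2.414|: A 0.015; B 0.121; C 0.077; D 0.339.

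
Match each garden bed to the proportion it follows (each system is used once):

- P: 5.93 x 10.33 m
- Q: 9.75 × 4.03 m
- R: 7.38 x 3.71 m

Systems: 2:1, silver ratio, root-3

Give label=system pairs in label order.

P=root-3, Q=silver ratio, R=2:1

P = 10.33/5.93 ≈ 1.742 → root-3 (1.732)
Q = 9.75/4.03 ≈ 2.419 → silver ratio (2.414)
R = 7.38/3.71 ≈ 1.989 → 2:1 (2.000)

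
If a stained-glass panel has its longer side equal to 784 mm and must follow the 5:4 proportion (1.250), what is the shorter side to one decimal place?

627.2 mm

5:4 = 1.25000.
Shorter side = 784 ÷ 1.25000 ≈ 627.200 → 627.2 mm.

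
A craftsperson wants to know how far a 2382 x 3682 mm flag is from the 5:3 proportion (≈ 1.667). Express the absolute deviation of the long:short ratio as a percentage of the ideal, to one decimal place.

Ratio = 3682 / 2382 ≈ 1.5458.
Ideal 5:3 ≈ 1.6667. |1.5458 − 1.6667| / 1.6667 ≈ 7.25% → 7.3%.

7.3%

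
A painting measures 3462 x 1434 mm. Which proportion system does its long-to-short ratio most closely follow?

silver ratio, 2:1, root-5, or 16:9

Ratio = 3462 / 1434 ≈ 2.414.
Distances: silver ratio 2.414 (Δ 0.000); 2:1 2.000 (Δ 0.414); root-5 2.236 (Δ 0.178); 16:9 1.778 (Δ 0.636).

silver ratio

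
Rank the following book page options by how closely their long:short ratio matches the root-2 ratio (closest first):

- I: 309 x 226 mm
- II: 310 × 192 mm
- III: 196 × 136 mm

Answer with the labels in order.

III, I, II

Ratios: I = 309 / 226 ≈ 1.367; II = 310 / 192 ≈ 1.615; III = 196 / 136 ≈ 1.441.
|Δ from 1.414|: I 0.047; II 0.201; III 0.027.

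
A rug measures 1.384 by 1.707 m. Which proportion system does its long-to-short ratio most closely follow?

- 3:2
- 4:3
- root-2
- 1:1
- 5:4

Ratio = 1.707 / 1.384 ≈ 1.233.
Distances: 3:2 1.500 (Δ 0.267); 4:3 1.333 (Δ 0.100); root-2 1.414 (Δ 0.181); 1:1 1.000 (Δ 0.233); 5:4 1.250 (Δ 0.017).

5:4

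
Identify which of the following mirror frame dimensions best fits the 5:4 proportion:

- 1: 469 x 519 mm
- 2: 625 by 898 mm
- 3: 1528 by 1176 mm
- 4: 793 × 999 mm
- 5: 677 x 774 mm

4

Ratios (long/short): 1 ≈ 1.107; 2 ≈ 1.437; 3 ≈ 1.299; 4 ≈ 1.260; 5 ≈ 1.143.
5:4 ≈ 1.250; option 4 is nearest (Δ 0.010).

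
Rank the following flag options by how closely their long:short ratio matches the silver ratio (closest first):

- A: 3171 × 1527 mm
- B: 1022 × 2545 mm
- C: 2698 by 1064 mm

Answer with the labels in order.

A: 3171/1527 ≈ 2.077 → |2.077 − 2.414| = 0.337
B: 2545/1022 ≈ 2.490 → |2.490 − 2.414| = 0.076
C: 2698/1064 ≈ 2.536 → |2.536 − 2.414| = 0.122

B, C, A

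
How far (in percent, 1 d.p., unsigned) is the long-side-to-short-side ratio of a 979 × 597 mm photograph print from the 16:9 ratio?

7.8%

Ratio = 979 / 597 ≈ 1.6399.
Ideal 16:9 ≈ 1.7778. |1.6399 − 1.7778| / 1.7778 ≈ 7.76% → 7.8%.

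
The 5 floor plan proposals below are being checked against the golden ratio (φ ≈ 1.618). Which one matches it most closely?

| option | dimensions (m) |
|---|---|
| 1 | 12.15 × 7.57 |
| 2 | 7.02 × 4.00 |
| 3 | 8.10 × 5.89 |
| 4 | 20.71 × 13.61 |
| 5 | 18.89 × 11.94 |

1

Target golden ratio ≈ 1.618.
1: 1.605 (Δ0.013)  2: 1.755 (Δ0.137)  3: 1.375 (Δ0.243)  4: 1.522 (Δ0.096)  5: 1.582 (Δ0.036)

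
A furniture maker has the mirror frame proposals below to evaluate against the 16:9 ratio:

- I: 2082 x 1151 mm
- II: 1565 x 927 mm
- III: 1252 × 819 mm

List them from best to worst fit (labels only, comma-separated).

I, II, III

Ratios: I = 2082 / 1151 ≈ 1.809; II = 1565 / 927 ≈ 1.688; III = 1252 / 819 ≈ 1.529.
|Δ from 1.778|: I 0.031; II 0.090; III 0.249.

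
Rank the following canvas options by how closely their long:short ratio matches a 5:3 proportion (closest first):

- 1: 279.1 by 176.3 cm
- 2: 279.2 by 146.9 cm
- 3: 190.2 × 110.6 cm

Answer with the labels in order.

1: 279.1/176.3 ≈ 1.583 → |1.583 − 1.667| = 0.084
2: 279.2/146.9 ≈ 1.901 → |1.901 − 1.667| = 0.234
3: 190.2/110.6 ≈ 1.720 → |1.720 − 1.667| = 0.053

3, 1, 2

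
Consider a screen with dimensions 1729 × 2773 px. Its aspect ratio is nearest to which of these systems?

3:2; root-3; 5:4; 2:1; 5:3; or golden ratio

golden ratio

Ratio = 2773 / 1729 ≈ 1.604.
Distances: 3:2 1.500 (Δ 0.104); root-3 1.732 (Δ 0.128); 5:4 1.250 (Δ 0.354); 2:1 2.000 (Δ 0.396); 5:3 1.667 (Δ 0.063); golden ratio 1.618 (Δ 0.014).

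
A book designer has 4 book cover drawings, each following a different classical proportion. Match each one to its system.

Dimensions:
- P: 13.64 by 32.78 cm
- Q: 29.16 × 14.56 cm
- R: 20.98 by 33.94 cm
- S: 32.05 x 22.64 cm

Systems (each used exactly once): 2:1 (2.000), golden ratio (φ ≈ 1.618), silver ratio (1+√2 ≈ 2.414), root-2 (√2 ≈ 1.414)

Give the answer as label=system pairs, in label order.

P=silver ratio, Q=2:1, R=golden ratio, S=root-2

Ratios: P ≈ 2.403; Q ≈ 2.003; R ≈ 1.618; S ≈ 1.416.
Targets: 2:1 ≈ 2.000; golden ratio ≈ 1.618; silver ratio ≈ 2.414; root-2 ≈ 1.414.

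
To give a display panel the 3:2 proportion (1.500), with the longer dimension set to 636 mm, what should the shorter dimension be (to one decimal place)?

424.0 mm

3:2 = 1.50000.
Shorter side = 636 ÷ 1.50000 ≈ 424.000 → 424.0 mm.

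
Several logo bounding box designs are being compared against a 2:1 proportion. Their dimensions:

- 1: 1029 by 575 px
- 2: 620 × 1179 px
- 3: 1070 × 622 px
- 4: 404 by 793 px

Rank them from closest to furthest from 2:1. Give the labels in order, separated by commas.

4, 2, 1, 3

1: 1029/575 ≈ 1.790 → |1.790 − 2.000| = 0.210
2: 1179/620 ≈ 1.902 → |1.902 − 2.000| = 0.098
3: 1070/622 ≈ 1.720 → |1.720 − 2.000| = 0.280
4: 793/404 ≈ 1.963 → |1.963 − 2.000| = 0.037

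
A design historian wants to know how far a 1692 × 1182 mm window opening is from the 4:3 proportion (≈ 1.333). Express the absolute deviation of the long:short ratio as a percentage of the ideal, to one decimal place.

Ratio = 1692 / 1182 ≈ 1.4315.
Ideal 4:3 ≈ 1.3333. |1.4315 − 1.3333| / 1.3333 ≈ 7.37% → 7.4%.

7.4%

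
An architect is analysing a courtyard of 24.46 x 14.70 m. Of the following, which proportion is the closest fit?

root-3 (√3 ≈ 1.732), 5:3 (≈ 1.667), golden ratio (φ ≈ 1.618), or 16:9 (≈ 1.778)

5:3

Ratio = 24.46 / 14.70 ≈ 1.664.
Distances: root-3 1.732 (Δ 0.068); 5:3 1.667 (Δ 0.003); golden ratio 1.618 (Δ 0.046); 16:9 1.778 (Δ 0.114).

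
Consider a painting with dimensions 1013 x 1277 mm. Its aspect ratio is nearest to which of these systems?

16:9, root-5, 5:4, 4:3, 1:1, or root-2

Ratio = 1277 / 1013 ≈ 1.261.
Distances: 16:9 1.778 (Δ 0.517); root-5 2.236 (Δ 0.975); 5:4 1.250 (Δ 0.011); 4:3 1.333 (Δ 0.072); 1:1 1.000 (Δ 0.261); root-2 1.414 (Δ 0.153).

5:4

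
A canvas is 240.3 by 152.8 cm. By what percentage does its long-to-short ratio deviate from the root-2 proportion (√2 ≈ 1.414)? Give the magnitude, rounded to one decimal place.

Ratio = 240.3 / 152.8 ≈ 1.5726.
Ideal root-2 ≈ 1.4142. |1.5726 − 1.4142| / 1.4142 ≈ 11.20% → 11.2%.

11.2%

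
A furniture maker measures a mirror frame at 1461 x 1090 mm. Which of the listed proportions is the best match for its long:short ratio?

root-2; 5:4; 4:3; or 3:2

1461/1090 ≈ 1.340. Nearest candidates are 4:3 (1.333, off by 0.007) and root-2 (1.414, off by 0.074).

4:3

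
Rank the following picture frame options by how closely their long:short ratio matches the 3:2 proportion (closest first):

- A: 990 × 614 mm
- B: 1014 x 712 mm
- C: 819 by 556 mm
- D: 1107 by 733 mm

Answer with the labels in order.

A: 990/614 ≈ 1.612 → |1.612 − 1.500| = 0.112
B: 1014/712 ≈ 1.424 → |1.424 − 1.500| = 0.076
C: 819/556 ≈ 1.473 → |1.473 − 1.500| = 0.027
D: 1107/733 ≈ 1.510 → |1.510 − 1.500| = 0.010

D, C, B, A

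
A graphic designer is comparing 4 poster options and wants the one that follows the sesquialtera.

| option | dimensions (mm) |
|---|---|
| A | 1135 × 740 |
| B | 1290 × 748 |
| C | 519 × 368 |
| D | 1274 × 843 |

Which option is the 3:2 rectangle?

D

Target 3:2 ≈ 1.500.
A: 1.534 (Δ0.034)  B: 1.725 (Δ0.225)  C: 1.410 (Δ0.090)  D: 1.511 (Δ0.011)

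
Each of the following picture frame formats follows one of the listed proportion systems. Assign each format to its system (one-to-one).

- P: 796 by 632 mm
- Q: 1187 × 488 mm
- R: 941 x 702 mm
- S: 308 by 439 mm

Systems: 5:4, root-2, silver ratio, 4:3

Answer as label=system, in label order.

Ratios: P ≈ 1.259; Q ≈ 2.432; R ≈ 1.340; S ≈ 1.425.
Targets: 5:4 ≈ 1.250; root-2 ≈ 1.414; silver ratio ≈ 2.414; 4:3 ≈ 1.333.

P=5:4, Q=silver ratio, R=4:3, S=root-2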